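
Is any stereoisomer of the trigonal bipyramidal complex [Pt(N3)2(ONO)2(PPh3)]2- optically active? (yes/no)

yes

Systematic enumeration (placing each ligand type in turn and discarding arrangements equivalent by rotation or reflection) gives 5 geometric isomers.
One of these lacks any improper symmetry element and so occurs as an enantiomeric pair, giving 5 + 1 = 6 stereoisomers in total.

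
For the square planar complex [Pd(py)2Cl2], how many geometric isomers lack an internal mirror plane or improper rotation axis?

In a square planar complex each vertex has one trans partner and two cis neighbours.
The distinct arrangements are (2 in all): py cis; py trans.
Each arrangement has an internal mirror plane or centre of symmetry, so none is chiral.

0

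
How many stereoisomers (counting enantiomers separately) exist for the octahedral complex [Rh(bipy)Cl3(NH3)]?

The six octahedral sites form three mutually perpendicular trans pairs.
Each bipy is bidentate and must span two cis positions.
Systematic placement gives 2 geometric isomers: Cl mer; Cl fac.
Each arrangement has an internal mirror plane or centre of symmetry, so none is chiral.

2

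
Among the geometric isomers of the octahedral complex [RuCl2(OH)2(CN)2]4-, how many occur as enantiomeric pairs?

1

The six octahedral sites form three mutually perpendicular trans pairs.
Working through the distinct placements yields 5 geometric isomers: Cl trans, OH trans, CN trans; Cl cis, OH cis, CN trans; Cl cis, OH trans, CN cis; Cl cis, OH cis, CN cis (chiral); Cl trans, OH cis, CN cis.
One of these lacks any improper symmetry element and so occurs as an enantiomeric pair, giving 5 + 1 = 6 stereoisomers in total.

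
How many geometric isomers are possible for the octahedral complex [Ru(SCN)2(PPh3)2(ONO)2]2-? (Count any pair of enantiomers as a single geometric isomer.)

The six octahedral sites form three mutually perpendicular trans pairs.
Systematic placement gives 5 geometric isomers: SCN trans, PPh3 trans, ONO trans; SCN cis, PPh3 cis, ONO trans; SCN trans, PPh3 cis, ONO cis; SCN cis, PPh3 cis, ONO cis (chiral); SCN cis, PPh3 trans, ONO cis.

5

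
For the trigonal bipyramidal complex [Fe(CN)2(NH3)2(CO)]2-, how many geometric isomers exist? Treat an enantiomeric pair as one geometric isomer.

In a trigonal bipyramid the two axial positions differ from the three equatorial ones.
Systematic enumeration (placing each ligand type in turn and discarding arrangements equivalent by rotation or reflection) gives 5 geometric isomers.

5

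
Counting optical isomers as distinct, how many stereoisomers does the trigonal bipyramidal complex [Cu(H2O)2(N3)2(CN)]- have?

6

Systematic enumeration (placing each ligand type in turn and discarding arrangements equivalent by rotation or reflection) gives 5 geometric isomers.
One of these lacks any improper symmetry element and so occurs as an enantiomeric pair, giving 5 + 1 = 6 stereoisomers in total.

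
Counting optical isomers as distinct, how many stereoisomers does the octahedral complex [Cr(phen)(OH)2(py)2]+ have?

In an octahedral complex each vertex has one trans partner and four cis neighbours.
Each phen is bidentate and must span two cis positions.
There are 3 geometric isomers: OH trans, py cis; OH cis, py trans; OH cis, py cis (chiral).
One of these lacks any improper symmetry element and so occurs as an enantiomeric pair, giving 3 + 1 = 4 stereoisomers in total.

4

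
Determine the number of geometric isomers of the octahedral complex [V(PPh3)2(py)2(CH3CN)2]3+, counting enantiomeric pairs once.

5

The six octahedral sites form three mutually perpendicular trans pairs.
Systematic placement gives 5 geometric isomers: PPh3 trans, py trans, CH3CN trans; PPh3 cis, py cis, CH3CN trans; PPh3 cis, py trans, CH3CN cis; PPh3 cis, py cis, CH3CN cis (chiral); PPh3 trans, py cis, CH3CN cis.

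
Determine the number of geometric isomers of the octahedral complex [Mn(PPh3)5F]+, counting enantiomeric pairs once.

In an octahedral complex each vertex has one trans partner and four cis neighbours.
Only one geometric arrangement is possible.

1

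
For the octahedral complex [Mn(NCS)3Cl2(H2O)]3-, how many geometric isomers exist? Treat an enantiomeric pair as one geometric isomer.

The six octahedral sites form three mutually perpendicular trans pairs.
The distinct arrangements are (3 in all): NCS mer, Cl trans; NCS mer, Cl cis; NCS fac, Cl cis.

3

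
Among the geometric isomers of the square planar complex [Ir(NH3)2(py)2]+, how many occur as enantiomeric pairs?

0

A square has two trans pairs of vertices; adjacent vertices are cis.
Working through the distinct placements yields 2 geometric isomers: NH3 cis; NH3 trans.
Each arrangement has an internal mirror plane or centre of symmetry, so none is chiral.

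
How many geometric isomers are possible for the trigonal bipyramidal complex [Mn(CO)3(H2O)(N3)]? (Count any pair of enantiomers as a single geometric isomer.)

4

A trigonal bipyramid has two axial and three equatorial sites, which are chemically inequivalent.
Systematic placement gives 4 geometric isomers: H2O equatorial, N3 equatorial; H2O axial, N3 equatorial; H2O equatorial, N3 axial; H2O axial, N3 axial.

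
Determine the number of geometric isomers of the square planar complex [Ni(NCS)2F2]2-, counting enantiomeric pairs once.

In a square planar complex each vertex has one trans partner and two cis neighbours.
Working through the distinct placements yields 2 geometric isomers: NCS cis; NCS trans.

2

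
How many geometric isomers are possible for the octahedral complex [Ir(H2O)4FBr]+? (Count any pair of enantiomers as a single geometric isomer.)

An octahedron has six vertices in three trans pairs; every non-trans pair is cis.
The distinct arrangements are (2 in all): F and Br mutually trans; F and Br mutually cis.

2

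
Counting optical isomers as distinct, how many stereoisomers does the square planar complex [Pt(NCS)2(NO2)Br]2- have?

A square has two trans pairs of vertices; adjacent vertices are cis.
Working through the distinct placements yields 2 geometric isomers: NCS cis; NCS trans.
Each arrangement has an internal mirror plane or centre of symmetry, so none is chiral.

2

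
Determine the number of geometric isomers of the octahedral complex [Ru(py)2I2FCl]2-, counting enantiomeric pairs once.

In an octahedral complex each vertex has one trans partner and four cis neighbours.
Working through the distinct placements yields 6 geometric isomers: py trans, I trans; py cis, I cis (3 arrangements, 2 chiral); py trans, I cis; py cis, I trans.

6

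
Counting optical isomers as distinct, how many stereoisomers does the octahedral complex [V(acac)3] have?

In an octahedral complex each vertex has one trans partner and four cis neighbours.
Each acac is bidentate and must span two cis positions.
Only one geometric arrangement is possible; it has no improper symmetry element, so it exists as a pair of enantiomers (2 stereoisomers).

2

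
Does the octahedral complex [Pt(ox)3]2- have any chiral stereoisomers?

yes

In an octahedral complex each vertex has one trans partner and four cis neighbours.
Each ox is bidentate and must span two cis positions.
Only one geometric arrangement is possible; it has no improper symmetry element, so it exists as a pair of enantiomers (2 stereoisomers).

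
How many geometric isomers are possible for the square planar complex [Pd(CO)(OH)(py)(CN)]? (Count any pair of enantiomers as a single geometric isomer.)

A square has two trans pairs of vertices; adjacent vertices are cis.
The distinct arrangements are (3 in all): (CN/OH trans, CO/py trans); (CN/py trans, CO/OH trans); (CN/CO trans, OH/py trans).

3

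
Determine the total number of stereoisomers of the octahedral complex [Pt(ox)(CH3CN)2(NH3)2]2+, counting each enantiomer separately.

4

The six octahedral sites form three mutually perpendicular trans pairs.
Each ox is bidentate and must span two cis positions.
There are 3 geometric isomers: CH3CN trans, NH3 cis; CH3CN cis, NH3 cis (chiral); CH3CN cis, NH3 trans.
One of these lacks any improper symmetry element and so occurs as an enantiomeric pair, giving 3 + 1 = 4 stereoisomers in total.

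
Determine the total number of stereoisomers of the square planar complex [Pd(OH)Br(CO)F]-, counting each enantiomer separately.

There are 3 geometric isomers: (Br/F trans, CO/OH trans); (Br/OH trans, CO/F trans); (Br/CO trans, F/OH trans).
Each arrangement has an internal mirror plane or centre of symmetry, so none is chiral.

3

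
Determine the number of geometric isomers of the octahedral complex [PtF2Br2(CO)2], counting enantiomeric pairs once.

5

The six octahedral sites form three mutually perpendicular trans pairs.
There are 5 geometric isomers: F trans, Br trans, CO trans; F cis, Br trans, CO cis; F trans, Br cis, CO cis; F cis, Br cis, CO cis (chiral); F cis, Br cis, CO trans.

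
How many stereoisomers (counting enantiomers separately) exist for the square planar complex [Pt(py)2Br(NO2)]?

2

In a square planar complex each vertex has one trans partner and two cis neighbours.
Systematic placement gives 2 geometric isomers: py cis; py trans.
Each arrangement has an internal mirror plane or centre of symmetry, so none is chiral.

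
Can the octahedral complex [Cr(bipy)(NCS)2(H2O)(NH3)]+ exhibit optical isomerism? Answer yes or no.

An octahedron has six vertices in three trans pairs; every non-trans pair is cis.
Each bipy is bidentate and must span two cis positions.
There are 4 geometric isomers: NCS cis (3 arrangements, 2 chiral); NCS trans.
Of these, 2 lack any improper symmetry element and so occur as enantiomeric pairs, giving 4 + 2 = 6 stereoisomers in total.

yes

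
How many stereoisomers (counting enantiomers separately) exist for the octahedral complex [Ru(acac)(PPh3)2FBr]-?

6

Each acac is bidentate and must span two cis positions.
The distinct arrangements are (4 in all): PPh3 cis (3 arrangements, 2 chiral); PPh3 trans.
Of these, 2 lack any improper symmetry element and so occur as enantiomeric pairs, giving 4 + 2 = 6 stereoisomers in total.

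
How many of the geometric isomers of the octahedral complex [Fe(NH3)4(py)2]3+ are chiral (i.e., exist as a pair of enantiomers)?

0

The six octahedral sites form three mutually perpendicular trans pairs.
Working through the distinct placements yields 2 geometric isomers: py trans; py cis.
Each arrangement has an internal mirror plane or centre of symmetry, so none is chiral.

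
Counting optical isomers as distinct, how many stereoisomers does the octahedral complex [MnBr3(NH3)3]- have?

In an octahedral complex each vertex has one trans partner and four cis neighbours.
There are 2 geometric isomers: Br mer; Br fac.
Each arrangement has an internal mirror plane or centre of symmetry, so none is chiral.

2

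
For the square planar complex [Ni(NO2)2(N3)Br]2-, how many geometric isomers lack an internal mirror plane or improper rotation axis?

0

In a square planar complex each vertex has one trans partner and two cis neighbours.
Systematic placement gives 2 geometric isomers: NO2 cis; NO2 trans.
Each arrangement has an internal mirror plane or centre of symmetry, so none is chiral.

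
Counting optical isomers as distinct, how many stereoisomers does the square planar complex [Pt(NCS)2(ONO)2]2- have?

2

A square has two trans pairs of vertices; adjacent vertices are cis.
Systematic placement gives 2 geometric isomers: NCS cis; NCS trans.
Each arrangement has an internal mirror plane or centre of symmetry, so none is chiral.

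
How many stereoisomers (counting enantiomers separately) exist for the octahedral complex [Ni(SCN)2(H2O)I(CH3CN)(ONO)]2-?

In an octahedral complex each vertex has one trans partner and four cis neighbours.
Exhaustive case analysis gives 9 geometric isomers.
Of these, 6 lack any improper symmetry element and so occur as enantiomeric pairs, giving 9 + 6 = 15 stereoisomers in total.

15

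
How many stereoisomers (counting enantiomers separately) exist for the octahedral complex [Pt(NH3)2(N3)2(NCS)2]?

6

In an octahedral complex each vertex has one trans partner and four cis neighbours.
Systematic placement gives 5 geometric isomers: NH3 trans, N3 trans, NCS trans; NH3 cis, N3 trans, NCS cis; NH3 trans, N3 cis, NCS cis; NH3 cis, N3 cis, NCS cis (chiral); NH3 cis, N3 cis, NCS trans.
One of these lacks any improper symmetry element and so occurs as an enantiomeric pair, giving 5 + 1 = 6 stereoisomers in total.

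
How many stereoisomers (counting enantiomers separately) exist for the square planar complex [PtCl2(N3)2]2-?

2

In a square planar complex each vertex has one trans partner and two cis neighbours.
The distinct arrangements are (2 in all): Cl cis; Cl trans.
Each arrangement has an internal mirror plane or centre of symmetry, so none is chiral.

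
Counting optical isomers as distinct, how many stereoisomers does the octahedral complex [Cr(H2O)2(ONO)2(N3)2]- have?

6

The six octahedral sites form three mutually perpendicular trans pairs.
Systematic placement gives 5 geometric isomers: H2O trans, ONO trans, N3 trans; H2O trans, ONO cis, N3 cis; H2O cis, ONO trans, N3 cis; H2O cis, ONO cis, N3 cis (chiral); H2O cis, ONO cis, N3 trans.
One of these lacks any improper symmetry element and so occurs as an enantiomeric pair, giving 5 + 1 = 6 stereoisomers in total.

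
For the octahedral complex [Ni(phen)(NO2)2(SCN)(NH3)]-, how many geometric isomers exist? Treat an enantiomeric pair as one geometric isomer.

Each phen is bidentate and must span two cis positions.
There are 4 geometric isomers: NO2 cis (3 arrangements, 2 chiral); NO2 trans.

4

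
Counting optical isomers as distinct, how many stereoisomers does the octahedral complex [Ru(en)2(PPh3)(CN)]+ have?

The six octahedral sites form three mutually perpendicular trans pairs.
Each en is bidentate and must span two cis positions.
Systematic placement gives 2 geometric isomers: PPh3 and CN mutually trans; PPh3 and CN mutually cis (chiral).
One of these lacks any improper symmetry element and so occurs as an enantiomeric pair, giving 2 + 1 = 3 stereoisomers in total.

3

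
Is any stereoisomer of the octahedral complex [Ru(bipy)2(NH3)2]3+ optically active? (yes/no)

The six octahedral sites form three mutually perpendicular trans pairs.
Each bipy is bidentate and must span two cis positions.
Working through the distinct placements yields 2 geometric isomers: NH3 trans; NH3 cis (chiral).
One of these lacks any improper symmetry element and so occurs as an enantiomeric pair, giving 2 + 1 = 3 stereoisomers in total.

yes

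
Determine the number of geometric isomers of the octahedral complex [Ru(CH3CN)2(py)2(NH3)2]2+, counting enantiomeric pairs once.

The six octahedral sites form three mutually perpendicular trans pairs.
Working through the distinct placements yields 5 geometric isomers: CH3CN trans, py trans, NH3 trans; CH3CN trans, py cis, NH3 cis; CH3CN cis, py trans, NH3 cis; CH3CN cis, py cis, NH3 cis (chiral); CH3CN cis, py cis, NH3 trans.

5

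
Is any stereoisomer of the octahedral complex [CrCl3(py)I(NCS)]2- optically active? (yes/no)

yes

Systematic placement gives 4 geometric isomers: Cl mer (3 arrangements); Cl fac (chiral).
One of these lacks any improper symmetry element and so occurs as an enantiomeric pair, giving 4 + 1 = 5 stereoisomers in total.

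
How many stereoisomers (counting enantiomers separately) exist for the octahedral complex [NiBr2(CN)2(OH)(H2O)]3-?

The six octahedral sites form three mutually perpendicular trans pairs.
There are 6 geometric isomers: Br trans, CN trans; Br trans, CN cis; Br cis, CN cis (3 arrangements, 2 chiral); Br cis, CN trans.
Of these, 2 lack any improper symmetry element and so occur as enantiomeric pairs, giving 6 + 2 = 8 stereoisomers in total.

8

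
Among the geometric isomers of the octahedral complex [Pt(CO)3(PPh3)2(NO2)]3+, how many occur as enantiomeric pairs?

The six octahedral sites form three mutually perpendicular trans pairs.
The distinct arrangements are (3 in all): CO mer, PPh3 trans; CO mer, PPh3 cis; CO fac, PPh3 cis.
Each arrangement has an internal mirror plane or centre of symmetry, so none is chiral.

0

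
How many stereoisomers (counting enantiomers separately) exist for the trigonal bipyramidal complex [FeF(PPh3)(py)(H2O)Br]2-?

20

In a trigonal bipyramid the two axial positions differ from the three equatorial ones.
Placing the ligands in turn and identifying arrangements related by rotation or reflection leaves 10 distinct geometric isomers.
Of these, 10 lack any improper symmetry element and so occur as enantiomeric pairs, giving 10 + 10 = 20 stereoisomers in total.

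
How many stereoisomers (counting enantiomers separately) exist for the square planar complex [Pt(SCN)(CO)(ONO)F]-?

3

A square has two trans pairs of vertices; adjacent vertices are cis.
There are 3 geometric isomers: (CO/ONO trans, F/SCN trans); (CO/SCN trans, F/ONO trans); (CO/F trans, ONO/SCN trans).
Each arrangement has an internal mirror plane or centre of symmetry, so none is chiral.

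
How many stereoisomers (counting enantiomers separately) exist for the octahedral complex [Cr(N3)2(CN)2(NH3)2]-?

6

The six octahedral sites form three mutually perpendicular trans pairs.
There are 5 geometric isomers: N3 trans, CN trans, NH3 trans; N3 cis, CN trans, NH3 cis; N3 cis, CN cis, NH3 trans; N3 cis, CN cis, NH3 cis (chiral); N3 trans, CN cis, NH3 cis.
One of these lacks any improper symmetry element and so occurs as an enantiomeric pair, giving 5 + 1 = 6 stereoisomers in total.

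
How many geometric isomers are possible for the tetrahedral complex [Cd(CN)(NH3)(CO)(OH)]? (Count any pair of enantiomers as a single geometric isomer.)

Only one geometric arrangement is possible; it has no improper symmetry element, so it exists as a pair of enantiomers (2 stereoisomers).

1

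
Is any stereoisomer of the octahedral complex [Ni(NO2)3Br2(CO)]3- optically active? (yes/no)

An octahedron has six vertices in three trans pairs; every non-trans pair is cis.
Working through the distinct placements yields 3 geometric isomers: NO2 mer, Br trans; NO2 mer, Br cis; NO2 fac, Br cis.
Each arrangement has an internal mirror plane or centre of symmetry, so none is chiral.

no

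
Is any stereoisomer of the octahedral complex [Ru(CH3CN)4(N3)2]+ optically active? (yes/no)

no

The six octahedral sites form three mutually perpendicular trans pairs.
Systematic placement gives 2 geometric isomers: N3 trans; N3 cis.
Each arrangement has an internal mirror plane or centre of symmetry, so none is chiral.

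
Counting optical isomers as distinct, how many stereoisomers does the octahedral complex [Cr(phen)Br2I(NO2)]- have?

6

The six octahedral sites form three mutually perpendicular trans pairs.
Each phen is bidentate and must span two cis positions.
Working through the distinct placements yields 4 geometric isomers: Br trans; Br cis (3 arrangements, 2 chiral).
Of these, 2 lack any improper symmetry element and so occur as enantiomeric pairs, giving 4 + 2 = 6 stereoisomers in total.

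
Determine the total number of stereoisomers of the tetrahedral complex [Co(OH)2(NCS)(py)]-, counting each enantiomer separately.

In a tetrahedral complex all four positions are equivalent and every pair of ligands is adjacent — there is no cis/trans distinction.
Only one geometric arrangement is possible.

1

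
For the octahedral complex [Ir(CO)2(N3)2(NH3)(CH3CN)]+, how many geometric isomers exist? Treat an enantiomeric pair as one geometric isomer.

The six octahedral sites form three mutually perpendicular trans pairs.
The distinct arrangements are (6 in all): CO cis, N3 cis (3 arrangements, 2 chiral); CO cis, N3 trans; CO trans, N3 cis; CO trans, N3 trans.

6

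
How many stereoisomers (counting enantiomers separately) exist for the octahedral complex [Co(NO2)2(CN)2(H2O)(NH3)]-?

An octahedron has six vertices in three trans pairs; every non-trans pair is cis.
The distinct arrangements are (6 in all): NO2 trans, CN trans; NO2 cis, CN trans; NO2 trans, CN cis; NO2 cis, CN cis (3 arrangements, 2 chiral).
Of these, 2 lack any improper symmetry element and so occur as enantiomeric pairs, giving 6 + 2 = 8 stereoisomers in total.

8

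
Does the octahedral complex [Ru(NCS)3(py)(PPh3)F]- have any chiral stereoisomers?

yes

In an octahedral complex each vertex has one trans partner and four cis neighbours.
Systematic placement gives 4 geometric isomers: NCS mer (3 arrangements); NCS fac (chiral).
One of these lacks any improper symmetry element and so occurs as an enantiomeric pair, giving 4 + 1 = 5 stereoisomers in total.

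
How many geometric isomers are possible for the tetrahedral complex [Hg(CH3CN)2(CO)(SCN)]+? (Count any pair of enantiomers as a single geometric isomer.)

1

Only one geometric arrangement is possible.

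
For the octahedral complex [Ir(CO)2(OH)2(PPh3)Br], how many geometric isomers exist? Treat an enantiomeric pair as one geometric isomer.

6

The six octahedral sites form three mutually perpendicular trans pairs.
Systematic placement gives 6 geometric isomers: CO cis, OH cis (3 arrangements, 2 chiral); CO cis, OH trans; CO trans, OH cis; CO trans, OH trans.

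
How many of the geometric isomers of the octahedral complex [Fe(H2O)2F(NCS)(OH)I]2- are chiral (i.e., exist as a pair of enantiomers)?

6

The six octahedral sites form three mutually perpendicular trans pairs.
Exhaustive case analysis gives 9 geometric isomers.
Of these, 6 lack any improper symmetry element and so occur as enantiomeric pairs, giving 9 + 6 = 15 stereoisomers in total.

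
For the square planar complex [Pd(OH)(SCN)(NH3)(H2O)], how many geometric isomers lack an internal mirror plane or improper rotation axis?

In a square planar complex each vertex has one trans partner and two cis neighbours.
Working through the distinct placements yields 3 geometric isomers: (H2O/OH trans, NH3/SCN trans); (H2O/SCN trans, NH3/OH trans); (H2O/NH3 trans, OH/SCN trans).
Each arrangement has an internal mirror plane or centre of symmetry, so none is chiral.

0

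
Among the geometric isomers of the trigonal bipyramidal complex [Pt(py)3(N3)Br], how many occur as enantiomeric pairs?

0

In a trigonal bipyramid the two axial positions differ from the three equatorial ones.
There are 4 geometric isomers: N3 axial, Br axial; N3 equatorial, Br axial; N3 axial, Br equatorial; N3 equatorial, Br equatorial.
Each arrangement has an internal mirror plane or centre of symmetry, so none is chiral.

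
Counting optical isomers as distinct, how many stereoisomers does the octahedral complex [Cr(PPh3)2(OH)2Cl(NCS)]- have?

An octahedron has six vertices in three trans pairs; every non-trans pair is cis.
There are 6 geometric isomers: PPh3 trans, OH trans; PPh3 cis, OH cis (3 arrangements, 2 chiral); PPh3 trans, OH cis; PPh3 cis, OH trans.
Of these, 2 lack any improper symmetry element and so occur as enantiomeric pairs, giving 6 + 2 = 8 stereoisomers in total.

8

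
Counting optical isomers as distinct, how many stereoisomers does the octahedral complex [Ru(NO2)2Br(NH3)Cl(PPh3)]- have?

15

Placing the ligands in turn and identifying arrangements related by rotation or reflection leaves 9 distinct geometric isomers.
Of these, 6 lack any improper symmetry element and so occur as enantiomeric pairs, giving 9 + 6 = 15 stereoisomers in total.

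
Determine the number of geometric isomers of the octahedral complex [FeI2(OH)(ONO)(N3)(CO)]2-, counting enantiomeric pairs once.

9

An octahedron has six vertices in three trans pairs; every non-trans pair is cis.
Placing the ligands in turn and identifying arrangements related by rotation or reflection leaves 9 distinct geometric isomers.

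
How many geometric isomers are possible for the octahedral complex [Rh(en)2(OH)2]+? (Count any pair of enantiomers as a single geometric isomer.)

2

In an octahedral complex each vertex has one trans partner and four cis neighbours.
Each en is bidentate and must span two cis positions.
Systematic placement gives 2 geometric isomers: OH trans; OH cis (chiral).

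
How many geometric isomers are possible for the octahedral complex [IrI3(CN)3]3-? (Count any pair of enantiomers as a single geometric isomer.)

2

An octahedron has six vertices in three trans pairs; every non-trans pair is cis.
Systematic placement gives 2 geometric isomers: I mer; I fac.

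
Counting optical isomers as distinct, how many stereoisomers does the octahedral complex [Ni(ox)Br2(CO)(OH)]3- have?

In an octahedral complex each vertex has one trans partner and four cis neighbours.
Each ox is bidentate and must span two cis positions.
Systematic placement gives 4 geometric isomers: Br trans; Br cis (3 arrangements, 2 chiral).
Of these, 2 lack any improper symmetry element and so occur as enantiomeric pairs, giving 4 + 2 = 6 stereoisomers in total.

6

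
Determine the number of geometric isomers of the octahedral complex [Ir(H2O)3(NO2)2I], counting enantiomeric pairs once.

3

The six octahedral sites form three mutually perpendicular trans pairs.
The distinct arrangements are (3 in all): H2O mer, NO2 trans; H2O mer, NO2 cis; H2O fac, NO2 cis.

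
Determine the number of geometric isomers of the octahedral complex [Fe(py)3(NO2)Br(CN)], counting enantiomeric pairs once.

4

The six octahedral sites form three mutually perpendicular trans pairs.
The distinct arrangements are (4 in all): py mer (3 arrangements); py fac (chiral).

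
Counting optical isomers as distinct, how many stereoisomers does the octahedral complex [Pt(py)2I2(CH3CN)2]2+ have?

6

In an octahedral complex each vertex has one trans partner and four cis neighbours.
Working through the distinct placements yields 5 geometric isomers: py trans, I trans, CH3CN trans; py cis, I cis, CH3CN trans; py trans, I cis, CH3CN cis; py cis, I cis, CH3CN cis (chiral); py cis, I trans, CH3CN cis.
One of these lacks any improper symmetry element and so occurs as an enantiomeric pair, giving 5 + 1 = 6 stereoisomers in total.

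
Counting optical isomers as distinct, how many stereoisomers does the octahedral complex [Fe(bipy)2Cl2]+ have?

3

Each bipy is bidentate and must span two cis positions.
The distinct arrangements are (2 in all): Cl trans; Cl cis (chiral).
One of these lacks any improper symmetry element and so occurs as an enantiomeric pair, giving 2 + 1 = 3 stereoisomers in total.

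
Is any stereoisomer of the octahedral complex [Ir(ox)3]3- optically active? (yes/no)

An octahedron has six vertices in three trans pairs; every non-trans pair is cis.
Each ox is bidentate and must span two cis positions.
Only one geometric arrangement is possible; it has no improper symmetry element, so it exists as a pair of enantiomers (2 stereoisomers).

yes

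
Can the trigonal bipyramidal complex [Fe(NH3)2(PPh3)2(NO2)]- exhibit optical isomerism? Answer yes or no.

A trigonal bipyramid has two axial and three equatorial sites, which are chemically inequivalent.
Placing the ligands in turn and identifying arrangements related by rotation or reflection leaves 5 distinct geometric isomers.
One of these lacks any improper symmetry element and so occurs as an enantiomeric pair, giving 5 + 1 = 6 stereoisomers in total.

yes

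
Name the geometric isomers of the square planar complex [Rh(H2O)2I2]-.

In a square planar complex each vertex has one trans partner and two cis neighbours.
There are 2 geometric isomers: H2O cis; H2O trans.

cis and trans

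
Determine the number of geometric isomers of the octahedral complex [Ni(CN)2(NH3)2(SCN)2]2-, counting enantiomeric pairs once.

5

In an octahedral complex each vertex has one trans partner and four cis neighbours.
The distinct arrangements are (5 in all): CN trans, NH3 trans, SCN trans; CN trans, NH3 cis, SCN cis; CN cis, NH3 cis, SCN trans; CN cis, NH3 cis, SCN cis (chiral); CN cis, NH3 trans, SCN cis.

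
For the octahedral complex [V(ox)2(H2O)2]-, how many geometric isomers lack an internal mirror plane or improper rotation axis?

In an octahedral complex each vertex has one trans partner and four cis neighbours.
Each ox is bidentate and must span two cis positions.
Systematic placement gives 2 geometric isomers: H2O trans; H2O cis (chiral).
One of these lacks any improper symmetry element and so occurs as an enantiomeric pair, giving 2 + 1 = 3 stereoisomers in total.

1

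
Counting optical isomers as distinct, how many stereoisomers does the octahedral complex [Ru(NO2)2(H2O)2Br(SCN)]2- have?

Systematic placement gives 6 geometric isomers: NO2 cis, H2O cis (3 arrangements, 2 chiral); NO2 trans, H2O cis; NO2 cis, H2O trans; NO2 trans, H2O trans.
Of these, 2 lack any improper symmetry element and so occur as enantiomeric pairs, giving 6 + 2 = 8 stereoisomers in total.

8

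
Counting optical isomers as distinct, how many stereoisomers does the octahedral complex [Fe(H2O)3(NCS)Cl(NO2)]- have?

Systematic placement gives 4 geometric isomers: H2O mer (3 arrangements); H2O fac (chiral).
One of these lacks any improper symmetry element and so occurs as an enantiomeric pair, giving 4 + 1 = 5 stereoisomers in total.

5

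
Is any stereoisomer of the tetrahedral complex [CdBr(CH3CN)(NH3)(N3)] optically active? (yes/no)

All four vertices of a tetrahedron are equivalent and mutually adjacent, so cis/trans isomerism cannot arise.
Only one geometric arrangement is possible; it has no improper symmetry element, so it exists as a pair of enantiomers (2 stereoisomers).

yes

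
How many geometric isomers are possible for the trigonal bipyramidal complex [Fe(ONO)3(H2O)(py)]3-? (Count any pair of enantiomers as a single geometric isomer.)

In a trigonal bipyramid the two axial positions differ from the three equatorial ones.
Working through the distinct placements yields 4 geometric isomers: H2O axial, py equatorial; H2O axial, py axial; H2O equatorial, py equatorial; H2O equatorial, py axial.

4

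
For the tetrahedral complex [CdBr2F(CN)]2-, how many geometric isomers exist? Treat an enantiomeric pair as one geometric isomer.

1

Only one geometric arrangement is possible.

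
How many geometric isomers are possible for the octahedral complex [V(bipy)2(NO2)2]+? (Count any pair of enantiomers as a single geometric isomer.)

2

Each bipy is bidentate and must span two cis positions.
Systematic placement gives 2 geometric isomers: NO2 trans; NO2 cis (chiral).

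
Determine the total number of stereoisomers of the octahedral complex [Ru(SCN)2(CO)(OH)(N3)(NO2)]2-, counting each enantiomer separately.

15

The six octahedral sites form three mutually perpendicular trans pairs.
Systematic enumeration (placing each ligand type in turn and discarding arrangements equivalent by rotation or reflection) gives 9 geometric isomers.
Of these, 6 lack any improper symmetry element and so occur as enantiomeric pairs, giving 9 + 6 = 15 stereoisomers in total.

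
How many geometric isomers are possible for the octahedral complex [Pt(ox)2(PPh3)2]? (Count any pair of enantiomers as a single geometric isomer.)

An octahedron has six vertices in three trans pairs; every non-trans pair is cis.
Each ox is bidentate and must span two cis positions.
Working through the distinct placements yields 2 geometric isomers: PPh3 trans; PPh3 cis (chiral).

2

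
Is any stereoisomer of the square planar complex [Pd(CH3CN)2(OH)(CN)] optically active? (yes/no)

no

In a square planar complex each vertex has one trans partner and two cis neighbours.
Systematic placement gives 2 geometric isomers: CH3CN cis; CH3CN trans.
Each arrangement has an internal mirror plane or centre of symmetry, so none is chiral.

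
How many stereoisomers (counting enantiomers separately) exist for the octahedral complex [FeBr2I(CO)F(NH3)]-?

The six octahedral sites form three mutually perpendicular trans pairs.
Placing the ligands in turn and identifying arrangements related by rotation or reflection leaves 9 distinct geometric isomers.
Of these, 6 lack any improper symmetry element and so occur as enantiomeric pairs, giving 9 + 6 = 15 stereoisomers in total.

15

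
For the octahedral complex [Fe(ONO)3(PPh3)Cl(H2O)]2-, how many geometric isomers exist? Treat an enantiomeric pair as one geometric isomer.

Working through the distinct placements yields 4 geometric isomers: ONO mer (3 arrangements); ONO fac (chiral).

4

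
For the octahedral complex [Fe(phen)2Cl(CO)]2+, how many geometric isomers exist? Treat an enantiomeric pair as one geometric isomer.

2

Each phen is bidentate and must span two cis positions.
There are 2 geometric isomers: Cl and CO mutually trans; Cl and CO mutually cis (chiral).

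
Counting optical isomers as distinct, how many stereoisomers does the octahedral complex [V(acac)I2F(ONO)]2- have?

6

An octahedron has six vertices in three trans pairs; every non-trans pair is cis.
Each acac is bidentate and must span two cis positions.
Systematic placement gives 4 geometric isomers: I cis (3 arrangements, 2 chiral); I trans.
Of these, 2 lack any improper symmetry element and so occur as enantiomeric pairs, giving 4 + 2 = 6 stereoisomers in total.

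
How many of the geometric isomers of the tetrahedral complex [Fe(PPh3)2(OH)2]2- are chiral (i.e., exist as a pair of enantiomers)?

In a tetrahedral complex all four positions are equivalent and every pair of ligands is adjacent — there is no cis/trans distinction.
Only one geometric arrangement is possible.

0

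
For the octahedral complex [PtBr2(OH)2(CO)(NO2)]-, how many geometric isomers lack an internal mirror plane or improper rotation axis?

2

Working through the distinct placements yields 6 geometric isomers: Br trans, OH trans; Br trans, OH cis; Br cis, OH trans; Br cis, OH cis (3 arrangements, 2 chiral).
Of these, 2 lack any improper symmetry element and so occur as enantiomeric pairs, giving 6 + 2 = 8 stereoisomers in total.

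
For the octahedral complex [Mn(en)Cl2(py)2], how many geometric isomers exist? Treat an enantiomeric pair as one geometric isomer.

3

In an octahedral complex each vertex has one trans partner and four cis neighbours.
Each en is bidentate and must span two cis positions.
There are 3 geometric isomers: Cl trans, py cis; Cl cis, py trans; Cl cis, py cis (chiral).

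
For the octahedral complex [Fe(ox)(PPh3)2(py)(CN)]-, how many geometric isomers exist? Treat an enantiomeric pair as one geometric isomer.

An octahedron has six vertices in three trans pairs; every non-trans pair is cis.
Each ox is bidentate and must span two cis positions.
Working through the distinct placements yields 4 geometric isomers: PPh3 cis (3 arrangements, 2 chiral); PPh3 trans.

4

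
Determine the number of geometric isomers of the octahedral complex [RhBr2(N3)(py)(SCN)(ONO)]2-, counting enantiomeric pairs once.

9

The six octahedral sites form three mutually perpendicular trans pairs.
Systematic enumeration (placing each ligand type in turn and discarding arrangements equivalent by rotation or reflection) gives 9 geometric isomers.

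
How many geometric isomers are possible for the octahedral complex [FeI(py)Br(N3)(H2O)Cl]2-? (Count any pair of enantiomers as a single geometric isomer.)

The six octahedral sites form three mutually perpendicular trans pairs.
Exhaustive case analysis gives 15 geometric isomers.

15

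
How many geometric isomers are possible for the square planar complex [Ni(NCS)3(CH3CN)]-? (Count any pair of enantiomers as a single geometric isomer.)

1

Only one geometric arrangement is possible.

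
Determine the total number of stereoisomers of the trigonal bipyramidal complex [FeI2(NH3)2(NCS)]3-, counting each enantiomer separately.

A trigonal bipyramid has two axial and three equatorial sites, which are chemically inequivalent.
Placing the ligands in turn and identifying arrangements related by rotation or reflection leaves 5 distinct geometric isomers.
One of these lacks any improper symmetry element and so occurs as an enantiomeric pair, giving 5 + 1 = 6 stereoisomers in total.

6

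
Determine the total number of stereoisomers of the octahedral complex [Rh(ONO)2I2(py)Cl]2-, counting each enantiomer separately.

8

In an octahedral complex each vertex has one trans partner and four cis neighbours.
The distinct arrangements are (6 in all): ONO cis, I cis (3 arrangements, 2 chiral); ONO trans, I cis; ONO cis, I trans; ONO trans, I trans.
Of these, 2 lack any improper symmetry element and so occur as enantiomeric pairs, giving 6 + 2 = 8 stereoisomers in total.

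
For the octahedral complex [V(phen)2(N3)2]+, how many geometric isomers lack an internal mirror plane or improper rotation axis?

1

In an octahedral complex each vertex has one trans partner and four cis neighbours.
Each phen is bidentate and must span two cis positions.
There are 2 geometric isomers: N3 trans; N3 cis (chiral).
One of these lacks any improper symmetry element and so occurs as an enantiomeric pair, giving 2 + 1 = 3 stereoisomers in total.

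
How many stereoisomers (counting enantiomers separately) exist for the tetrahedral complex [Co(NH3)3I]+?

1

Only one geometric arrangement is possible.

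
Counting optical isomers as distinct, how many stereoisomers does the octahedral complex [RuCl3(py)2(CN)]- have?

The distinct arrangements are (3 in all): Cl mer, py trans; Cl fac, py cis; Cl mer, py cis.
Each arrangement has an internal mirror plane or centre of symmetry, so none is chiral.

3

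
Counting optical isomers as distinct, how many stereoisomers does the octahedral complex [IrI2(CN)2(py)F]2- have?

8

The six octahedral sites form three mutually perpendicular trans pairs.
Working through the distinct placements yields 6 geometric isomers: I cis, CN trans; I trans, CN trans; I cis, CN cis (3 arrangements, 2 chiral); I trans, CN cis.
Of these, 2 lack any improper symmetry element and so occur as enantiomeric pairs, giving 6 + 2 = 8 stereoisomers in total.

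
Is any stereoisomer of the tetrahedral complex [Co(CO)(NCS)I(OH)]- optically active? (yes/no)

All four vertices of a tetrahedron are equivalent and mutually adjacent, so cis/trans isomerism cannot arise.
Only one geometric arrangement is possible; it has no improper symmetry element, so it exists as a pair of enantiomers (2 stereoisomers).

yes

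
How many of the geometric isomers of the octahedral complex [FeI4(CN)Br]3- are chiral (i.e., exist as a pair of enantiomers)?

An octahedron has six vertices in three trans pairs; every non-trans pair is cis.
The distinct arrangements are (2 in all): CN and Br mutually trans; CN and Br mutually cis.
Each arrangement has an internal mirror plane or centre of symmetry, so none is chiral.

0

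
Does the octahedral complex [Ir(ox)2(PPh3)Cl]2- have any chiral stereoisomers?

yes

Each ox is bidentate and must span two cis positions.
Systematic placement gives 2 geometric isomers: PPh3 and Cl mutually trans; PPh3 and Cl mutually cis (chiral).
One of these lacks any improper symmetry element and so occurs as an enantiomeric pair, giving 2 + 1 = 3 stereoisomers in total.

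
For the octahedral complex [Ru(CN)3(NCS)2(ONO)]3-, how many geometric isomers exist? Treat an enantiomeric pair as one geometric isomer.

The six octahedral sites form three mutually perpendicular trans pairs.
Working through the distinct placements yields 3 geometric isomers: CN mer, NCS cis; CN mer, NCS trans; CN fac, NCS cis.

3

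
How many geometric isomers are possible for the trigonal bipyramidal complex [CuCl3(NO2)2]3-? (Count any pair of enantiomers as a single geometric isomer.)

The distinct arrangements are (3 in all): NO2 both equatorial; NO2 one axial, one equatorial; NO2 both axial.

3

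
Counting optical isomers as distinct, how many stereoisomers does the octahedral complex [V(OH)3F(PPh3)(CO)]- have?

In an octahedral complex each vertex has one trans partner and four cis neighbours.
Systematic placement gives 4 geometric isomers: OH mer (3 arrangements); OH fac (chiral).
One of these lacks any improper symmetry element and so occurs as an enantiomeric pair, giving 4 + 1 = 5 stereoisomers in total.

5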